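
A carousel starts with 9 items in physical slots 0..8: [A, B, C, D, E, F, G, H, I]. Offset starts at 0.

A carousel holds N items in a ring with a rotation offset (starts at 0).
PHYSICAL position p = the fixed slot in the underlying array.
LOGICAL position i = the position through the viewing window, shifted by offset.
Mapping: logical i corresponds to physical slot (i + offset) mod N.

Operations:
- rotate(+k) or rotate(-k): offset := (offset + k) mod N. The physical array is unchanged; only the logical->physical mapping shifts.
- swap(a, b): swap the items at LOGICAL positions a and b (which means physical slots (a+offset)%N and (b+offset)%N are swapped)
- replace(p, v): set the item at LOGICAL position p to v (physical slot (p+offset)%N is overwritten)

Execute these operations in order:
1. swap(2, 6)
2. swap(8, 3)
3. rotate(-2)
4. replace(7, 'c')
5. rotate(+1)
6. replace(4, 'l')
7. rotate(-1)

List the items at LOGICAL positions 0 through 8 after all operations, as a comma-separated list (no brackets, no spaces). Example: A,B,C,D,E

Answer: H,D,A,B,G,l,E,c,C

Derivation:
After op 1 (swap(2, 6)): offset=0, physical=[A,B,G,D,E,F,C,H,I], logical=[A,B,G,D,E,F,C,H,I]
After op 2 (swap(8, 3)): offset=0, physical=[A,B,G,I,E,F,C,H,D], logical=[A,B,G,I,E,F,C,H,D]
After op 3 (rotate(-2)): offset=7, physical=[A,B,G,I,E,F,C,H,D], logical=[H,D,A,B,G,I,E,F,C]
After op 4 (replace(7, 'c')): offset=7, physical=[A,B,G,I,E,c,C,H,D], logical=[H,D,A,B,G,I,E,c,C]
After op 5 (rotate(+1)): offset=8, physical=[A,B,G,I,E,c,C,H,D], logical=[D,A,B,G,I,E,c,C,H]
After op 6 (replace(4, 'l')): offset=8, physical=[A,B,G,l,E,c,C,H,D], logical=[D,A,B,G,l,E,c,C,H]
After op 7 (rotate(-1)): offset=7, physical=[A,B,G,l,E,c,C,H,D], logical=[H,D,A,B,G,l,E,c,C]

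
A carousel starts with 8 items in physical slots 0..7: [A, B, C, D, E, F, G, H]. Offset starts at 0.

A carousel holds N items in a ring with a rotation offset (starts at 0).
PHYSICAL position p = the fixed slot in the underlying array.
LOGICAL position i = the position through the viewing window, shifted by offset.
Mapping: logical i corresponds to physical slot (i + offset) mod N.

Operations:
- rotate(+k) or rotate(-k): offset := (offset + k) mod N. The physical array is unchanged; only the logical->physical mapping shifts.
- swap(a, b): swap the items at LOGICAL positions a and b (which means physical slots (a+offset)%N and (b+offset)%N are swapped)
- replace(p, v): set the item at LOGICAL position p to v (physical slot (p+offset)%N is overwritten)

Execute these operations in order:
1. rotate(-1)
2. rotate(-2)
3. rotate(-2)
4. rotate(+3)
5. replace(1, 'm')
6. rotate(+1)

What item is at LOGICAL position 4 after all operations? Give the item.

Answer: D

Derivation:
After op 1 (rotate(-1)): offset=7, physical=[A,B,C,D,E,F,G,H], logical=[H,A,B,C,D,E,F,G]
After op 2 (rotate(-2)): offset=5, physical=[A,B,C,D,E,F,G,H], logical=[F,G,H,A,B,C,D,E]
After op 3 (rotate(-2)): offset=3, physical=[A,B,C,D,E,F,G,H], logical=[D,E,F,G,H,A,B,C]
After op 4 (rotate(+3)): offset=6, physical=[A,B,C,D,E,F,G,H], logical=[G,H,A,B,C,D,E,F]
After op 5 (replace(1, 'm')): offset=6, physical=[A,B,C,D,E,F,G,m], logical=[G,m,A,B,C,D,E,F]
After op 6 (rotate(+1)): offset=7, physical=[A,B,C,D,E,F,G,m], logical=[m,A,B,C,D,E,F,G]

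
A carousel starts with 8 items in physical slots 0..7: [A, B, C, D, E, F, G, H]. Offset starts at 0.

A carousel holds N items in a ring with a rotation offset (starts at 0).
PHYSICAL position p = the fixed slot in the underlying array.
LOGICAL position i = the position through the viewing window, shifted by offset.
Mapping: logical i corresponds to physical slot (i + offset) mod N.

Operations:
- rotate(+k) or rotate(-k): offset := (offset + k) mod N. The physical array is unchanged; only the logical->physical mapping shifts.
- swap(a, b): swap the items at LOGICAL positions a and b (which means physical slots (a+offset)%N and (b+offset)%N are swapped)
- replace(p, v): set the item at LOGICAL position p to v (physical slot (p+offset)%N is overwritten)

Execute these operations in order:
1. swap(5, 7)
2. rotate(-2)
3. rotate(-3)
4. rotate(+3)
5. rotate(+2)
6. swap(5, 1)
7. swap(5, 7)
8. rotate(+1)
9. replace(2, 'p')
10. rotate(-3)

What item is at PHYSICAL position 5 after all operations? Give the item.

After op 1 (swap(5, 7)): offset=0, physical=[A,B,C,D,E,H,G,F], logical=[A,B,C,D,E,H,G,F]
After op 2 (rotate(-2)): offset=6, physical=[A,B,C,D,E,H,G,F], logical=[G,F,A,B,C,D,E,H]
After op 3 (rotate(-3)): offset=3, physical=[A,B,C,D,E,H,G,F], logical=[D,E,H,G,F,A,B,C]
After op 4 (rotate(+3)): offset=6, physical=[A,B,C,D,E,H,G,F], logical=[G,F,A,B,C,D,E,H]
After op 5 (rotate(+2)): offset=0, physical=[A,B,C,D,E,H,G,F], logical=[A,B,C,D,E,H,G,F]
After op 6 (swap(5, 1)): offset=0, physical=[A,H,C,D,E,B,G,F], logical=[A,H,C,D,E,B,G,F]
After op 7 (swap(5, 7)): offset=0, physical=[A,H,C,D,E,F,G,B], logical=[A,H,C,D,E,F,G,B]
After op 8 (rotate(+1)): offset=1, physical=[A,H,C,D,E,F,G,B], logical=[H,C,D,E,F,G,B,A]
After op 9 (replace(2, 'p')): offset=1, physical=[A,H,C,p,E,F,G,B], logical=[H,C,p,E,F,G,B,A]
After op 10 (rotate(-3)): offset=6, physical=[A,H,C,p,E,F,G,B], logical=[G,B,A,H,C,p,E,F]

Answer: F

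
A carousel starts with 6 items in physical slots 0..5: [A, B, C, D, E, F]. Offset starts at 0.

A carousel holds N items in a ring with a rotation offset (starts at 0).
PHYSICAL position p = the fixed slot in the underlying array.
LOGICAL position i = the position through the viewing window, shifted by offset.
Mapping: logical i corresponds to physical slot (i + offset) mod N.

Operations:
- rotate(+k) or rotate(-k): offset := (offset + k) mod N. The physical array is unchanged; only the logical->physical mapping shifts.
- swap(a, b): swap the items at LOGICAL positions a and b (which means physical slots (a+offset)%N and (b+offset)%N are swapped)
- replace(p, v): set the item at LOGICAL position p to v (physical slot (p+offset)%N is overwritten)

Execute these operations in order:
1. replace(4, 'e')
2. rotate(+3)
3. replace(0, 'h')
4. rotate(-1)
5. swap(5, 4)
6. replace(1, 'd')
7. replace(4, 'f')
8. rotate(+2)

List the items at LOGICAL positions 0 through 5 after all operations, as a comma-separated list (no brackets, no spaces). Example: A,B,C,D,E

Answer: e,F,f,A,C,d

Derivation:
After op 1 (replace(4, 'e')): offset=0, physical=[A,B,C,D,e,F], logical=[A,B,C,D,e,F]
After op 2 (rotate(+3)): offset=3, physical=[A,B,C,D,e,F], logical=[D,e,F,A,B,C]
After op 3 (replace(0, 'h')): offset=3, physical=[A,B,C,h,e,F], logical=[h,e,F,A,B,C]
After op 4 (rotate(-1)): offset=2, physical=[A,B,C,h,e,F], logical=[C,h,e,F,A,B]
After op 5 (swap(5, 4)): offset=2, physical=[B,A,C,h,e,F], logical=[C,h,e,F,B,A]
After op 6 (replace(1, 'd')): offset=2, physical=[B,A,C,d,e,F], logical=[C,d,e,F,B,A]
After op 7 (replace(4, 'f')): offset=2, physical=[f,A,C,d,e,F], logical=[C,d,e,F,f,A]
After op 8 (rotate(+2)): offset=4, physical=[f,A,C,d,e,F], logical=[e,F,f,A,C,d]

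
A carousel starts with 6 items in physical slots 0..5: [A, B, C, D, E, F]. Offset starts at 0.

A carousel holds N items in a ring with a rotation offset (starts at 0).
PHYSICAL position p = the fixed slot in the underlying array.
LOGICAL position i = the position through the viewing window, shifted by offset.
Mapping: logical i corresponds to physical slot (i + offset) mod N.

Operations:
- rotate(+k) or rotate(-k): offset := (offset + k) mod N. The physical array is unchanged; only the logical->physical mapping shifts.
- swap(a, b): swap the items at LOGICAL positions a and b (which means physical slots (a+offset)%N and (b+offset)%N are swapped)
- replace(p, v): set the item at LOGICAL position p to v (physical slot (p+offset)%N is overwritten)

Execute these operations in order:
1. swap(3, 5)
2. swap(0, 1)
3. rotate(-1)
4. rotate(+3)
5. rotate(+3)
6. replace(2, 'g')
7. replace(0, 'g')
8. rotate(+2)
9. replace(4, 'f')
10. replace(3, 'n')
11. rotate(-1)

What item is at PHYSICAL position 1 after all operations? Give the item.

After op 1 (swap(3, 5)): offset=0, physical=[A,B,C,F,E,D], logical=[A,B,C,F,E,D]
After op 2 (swap(0, 1)): offset=0, physical=[B,A,C,F,E,D], logical=[B,A,C,F,E,D]
After op 3 (rotate(-1)): offset=5, physical=[B,A,C,F,E,D], logical=[D,B,A,C,F,E]
After op 4 (rotate(+3)): offset=2, physical=[B,A,C,F,E,D], logical=[C,F,E,D,B,A]
After op 5 (rotate(+3)): offset=5, physical=[B,A,C,F,E,D], logical=[D,B,A,C,F,E]
After op 6 (replace(2, 'g')): offset=5, physical=[B,g,C,F,E,D], logical=[D,B,g,C,F,E]
After op 7 (replace(0, 'g')): offset=5, physical=[B,g,C,F,E,g], logical=[g,B,g,C,F,E]
After op 8 (rotate(+2)): offset=1, physical=[B,g,C,F,E,g], logical=[g,C,F,E,g,B]
After op 9 (replace(4, 'f')): offset=1, physical=[B,g,C,F,E,f], logical=[g,C,F,E,f,B]
After op 10 (replace(3, 'n')): offset=1, physical=[B,g,C,F,n,f], logical=[g,C,F,n,f,B]
After op 11 (rotate(-1)): offset=0, physical=[B,g,C,F,n,f], logical=[B,g,C,F,n,f]

Answer: g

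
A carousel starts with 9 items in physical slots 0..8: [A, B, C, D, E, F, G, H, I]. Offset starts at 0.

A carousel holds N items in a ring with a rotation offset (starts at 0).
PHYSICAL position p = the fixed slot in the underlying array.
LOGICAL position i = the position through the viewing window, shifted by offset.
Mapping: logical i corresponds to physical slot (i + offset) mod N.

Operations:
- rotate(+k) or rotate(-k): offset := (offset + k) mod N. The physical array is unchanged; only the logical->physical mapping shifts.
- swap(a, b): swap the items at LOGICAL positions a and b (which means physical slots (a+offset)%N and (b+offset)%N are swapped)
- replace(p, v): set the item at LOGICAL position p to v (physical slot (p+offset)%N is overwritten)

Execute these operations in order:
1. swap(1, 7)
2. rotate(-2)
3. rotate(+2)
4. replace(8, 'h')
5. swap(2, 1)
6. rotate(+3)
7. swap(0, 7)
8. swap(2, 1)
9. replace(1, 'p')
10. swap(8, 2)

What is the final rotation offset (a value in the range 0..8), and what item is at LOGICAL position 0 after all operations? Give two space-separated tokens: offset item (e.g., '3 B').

Answer: 3 C

Derivation:
After op 1 (swap(1, 7)): offset=0, physical=[A,H,C,D,E,F,G,B,I], logical=[A,H,C,D,E,F,G,B,I]
After op 2 (rotate(-2)): offset=7, physical=[A,H,C,D,E,F,G,B,I], logical=[B,I,A,H,C,D,E,F,G]
After op 3 (rotate(+2)): offset=0, physical=[A,H,C,D,E,F,G,B,I], logical=[A,H,C,D,E,F,G,B,I]
After op 4 (replace(8, 'h')): offset=0, physical=[A,H,C,D,E,F,G,B,h], logical=[A,H,C,D,E,F,G,B,h]
After op 5 (swap(2, 1)): offset=0, physical=[A,C,H,D,E,F,G,B,h], logical=[A,C,H,D,E,F,G,B,h]
After op 6 (rotate(+3)): offset=3, physical=[A,C,H,D,E,F,G,B,h], logical=[D,E,F,G,B,h,A,C,H]
After op 7 (swap(0, 7)): offset=3, physical=[A,D,H,C,E,F,G,B,h], logical=[C,E,F,G,B,h,A,D,H]
After op 8 (swap(2, 1)): offset=3, physical=[A,D,H,C,F,E,G,B,h], logical=[C,F,E,G,B,h,A,D,H]
After op 9 (replace(1, 'p')): offset=3, physical=[A,D,H,C,p,E,G,B,h], logical=[C,p,E,G,B,h,A,D,H]
After op 10 (swap(8, 2)): offset=3, physical=[A,D,E,C,p,H,G,B,h], logical=[C,p,H,G,B,h,A,D,E]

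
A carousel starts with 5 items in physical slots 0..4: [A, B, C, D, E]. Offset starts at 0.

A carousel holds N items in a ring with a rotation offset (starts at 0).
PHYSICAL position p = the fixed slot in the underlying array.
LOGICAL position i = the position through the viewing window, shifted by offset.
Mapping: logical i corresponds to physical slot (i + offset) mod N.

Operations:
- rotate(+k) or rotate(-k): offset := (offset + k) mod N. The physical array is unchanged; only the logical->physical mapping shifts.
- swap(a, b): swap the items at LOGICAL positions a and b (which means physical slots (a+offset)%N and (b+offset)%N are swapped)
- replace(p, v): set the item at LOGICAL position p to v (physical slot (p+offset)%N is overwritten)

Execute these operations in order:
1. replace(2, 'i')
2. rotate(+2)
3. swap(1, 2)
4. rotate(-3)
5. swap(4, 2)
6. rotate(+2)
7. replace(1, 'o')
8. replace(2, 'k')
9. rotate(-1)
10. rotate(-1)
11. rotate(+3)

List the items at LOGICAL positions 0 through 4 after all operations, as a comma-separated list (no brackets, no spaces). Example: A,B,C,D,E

Answer: o,k,D,A,E

Derivation:
After op 1 (replace(2, 'i')): offset=0, physical=[A,B,i,D,E], logical=[A,B,i,D,E]
After op 2 (rotate(+2)): offset=2, physical=[A,B,i,D,E], logical=[i,D,E,A,B]
After op 3 (swap(1, 2)): offset=2, physical=[A,B,i,E,D], logical=[i,E,D,A,B]
After op 4 (rotate(-3)): offset=4, physical=[A,B,i,E,D], logical=[D,A,B,i,E]
After op 5 (swap(4, 2)): offset=4, physical=[A,E,i,B,D], logical=[D,A,E,i,B]
After op 6 (rotate(+2)): offset=1, physical=[A,E,i,B,D], logical=[E,i,B,D,A]
After op 7 (replace(1, 'o')): offset=1, physical=[A,E,o,B,D], logical=[E,o,B,D,A]
After op 8 (replace(2, 'k')): offset=1, physical=[A,E,o,k,D], logical=[E,o,k,D,A]
After op 9 (rotate(-1)): offset=0, physical=[A,E,o,k,D], logical=[A,E,o,k,D]
After op 10 (rotate(-1)): offset=4, physical=[A,E,o,k,D], logical=[D,A,E,o,k]
After op 11 (rotate(+3)): offset=2, physical=[A,E,o,k,D], logical=[o,k,D,A,E]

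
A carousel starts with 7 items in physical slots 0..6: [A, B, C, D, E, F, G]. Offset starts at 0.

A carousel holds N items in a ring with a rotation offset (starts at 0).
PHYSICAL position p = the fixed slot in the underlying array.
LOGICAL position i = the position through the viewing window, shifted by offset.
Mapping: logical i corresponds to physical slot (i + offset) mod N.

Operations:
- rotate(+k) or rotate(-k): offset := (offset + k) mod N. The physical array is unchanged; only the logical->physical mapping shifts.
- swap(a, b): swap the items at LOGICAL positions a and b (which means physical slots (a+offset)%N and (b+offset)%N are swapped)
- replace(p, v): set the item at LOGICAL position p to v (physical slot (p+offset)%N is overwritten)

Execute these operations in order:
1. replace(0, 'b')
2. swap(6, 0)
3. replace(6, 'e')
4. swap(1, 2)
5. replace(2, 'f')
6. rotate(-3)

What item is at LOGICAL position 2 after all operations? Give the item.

After op 1 (replace(0, 'b')): offset=0, physical=[b,B,C,D,E,F,G], logical=[b,B,C,D,E,F,G]
After op 2 (swap(6, 0)): offset=0, physical=[G,B,C,D,E,F,b], logical=[G,B,C,D,E,F,b]
After op 3 (replace(6, 'e')): offset=0, physical=[G,B,C,D,E,F,e], logical=[G,B,C,D,E,F,e]
After op 4 (swap(1, 2)): offset=0, physical=[G,C,B,D,E,F,e], logical=[G,C,B,D,E,F,e]
After op 5 (replace(2, 'f')): offset=0, physical=[G,C,f,D,E,F,e], logical=[G,C,f,D,E,F,e]
After op 6 (rotate(-3)): offset=4, physical=[G,C,f,D,E,F,e], logical=[E,F,e,G,C,f,D]

Answer: e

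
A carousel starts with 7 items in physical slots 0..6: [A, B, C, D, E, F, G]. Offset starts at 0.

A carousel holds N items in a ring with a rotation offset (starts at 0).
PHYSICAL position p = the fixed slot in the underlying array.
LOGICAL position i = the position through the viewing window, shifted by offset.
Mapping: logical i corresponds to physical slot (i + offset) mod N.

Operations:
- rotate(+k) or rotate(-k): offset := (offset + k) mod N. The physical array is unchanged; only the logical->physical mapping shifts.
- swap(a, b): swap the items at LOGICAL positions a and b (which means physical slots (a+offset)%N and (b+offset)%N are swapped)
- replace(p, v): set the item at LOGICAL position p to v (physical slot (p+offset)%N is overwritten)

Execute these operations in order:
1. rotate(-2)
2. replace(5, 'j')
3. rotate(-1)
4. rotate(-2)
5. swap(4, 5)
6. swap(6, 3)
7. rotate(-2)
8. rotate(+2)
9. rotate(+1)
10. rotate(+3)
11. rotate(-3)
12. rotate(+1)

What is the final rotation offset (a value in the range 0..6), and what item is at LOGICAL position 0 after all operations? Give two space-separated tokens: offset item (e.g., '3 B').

After op 1 (rotate(-2)): offset=5, physical=[A,B,C,D,E,F,G], logical=[F,G,A,B,C,D,E]
After op 2 (replace(5, 'j')): offset=5, physical=[A,B,C,j,E,F,G], logical=[F,G,A,B,C,j,E]
After op 3 (rotate(-1)): offset=4, physical=[A,B,C,j,E,F,G], logical=[E,F,G,A,B,C,j]
After op 4 (rotate(-2)): offset=2, physical=[A,B,C,j,E,F,G], logical=[C,j,E,F,G,A,B]
After op 5 (swap(4, 5)): offset=2, physical=[G,B,C,j,E,F,A], logical=[C,j,E,F,A,G,B]
After op 6 (swap(6, 3)): offset=2, physical=[G,F,C,j,E,B,A], logical=[C,j,E,B,A,G,F]
After op 7 (rotate(-2)): offset=0, physical=[G,F,C,j,E,B,A], logical=[G,F,C,j,E,B,A]
After op 8 (rotate(+2)): offset=2, physical=[G,F,C,j,E,B,A], logical=[C,j,E,B,A,G,F]
After op 9 (rotate(+1)): offset=3, physical=[G,F,C,j,E,B,A], logical=[j,E,B,A,G,F,C]
After op 10 (rotate(+3)): offset=6, physical=[G,F,C,j,E,B,A], logical=[A,G,F,C,j,E,B]
After op 11 (rotate(-3)): offset=3, physical=[G,F,C,j,E,B,A], logical=[j,E,B,A,G,F,C]
After op 12 (rotate(+1)): offset=4, physical=[G,F,C,j,E,B,A], logical=[E,B,A,G,F,C,j]

Answer: 4 E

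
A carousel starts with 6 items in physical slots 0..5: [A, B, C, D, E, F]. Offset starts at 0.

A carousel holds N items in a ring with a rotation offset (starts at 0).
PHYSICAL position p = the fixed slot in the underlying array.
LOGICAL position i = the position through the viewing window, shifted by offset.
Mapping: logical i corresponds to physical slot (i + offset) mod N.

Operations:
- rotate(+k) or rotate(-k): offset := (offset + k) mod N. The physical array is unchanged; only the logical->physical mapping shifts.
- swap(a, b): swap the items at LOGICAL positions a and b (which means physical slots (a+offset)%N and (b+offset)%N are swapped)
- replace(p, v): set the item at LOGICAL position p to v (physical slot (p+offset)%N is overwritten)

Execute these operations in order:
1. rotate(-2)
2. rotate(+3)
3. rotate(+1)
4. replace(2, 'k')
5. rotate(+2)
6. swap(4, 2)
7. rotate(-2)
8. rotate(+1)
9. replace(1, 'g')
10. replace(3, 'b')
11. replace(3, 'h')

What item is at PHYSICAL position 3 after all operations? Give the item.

Answer: D

Derivation:
After op 1 (rotate(-2)): offset=4, physical=[A,B,C,D,E,F], logical=[E,F,A,B,C,D]
After op 2 (rotate(+3)): offset=1, physical=[A,B,C,D,E,F], logical=[B,C,D,E,F,A]
After op 3 (rotate(+1)): offset=2, physical=[A,B,C,D,E,F], logical=[C,D,E,F,A,B]
After op 4 (replace(2, 'k')): offset=2, physical=[A,B,C,D,k,F], logical=[C,D,k,F,A,B]
After op 5 (rotate(+2)): offset=4, physical=[A,B,C,D,k,F], logical=[k,F,A,B,C,D]
After op 6 (swap(4, 2)): offset=4, physical=[C,B,A,D,k,F], logical=[k,F,C,B,A,D]
After op 7 (rotate(-2)): offset=2, physical=[C,B,A,D,k,F], logical=[A,D,k,F,C,B]
After op 8 (rotate(+1)): offset=3, physical=[C,B,A,D,k,F], logical=[D,k,F,C,B,A]
After op 9 (replace(1, 'g')): offset=3, physical=[C,B,A,D,g,F], logical=[D,g,F,C,B,A]
After op 10 (replace(3, 'b')): offset=3, physical=[b,B,A,D,g,F], logical=[D,g,F,b,B,A]
After op 11 (replace(3, 'h')): offset=3, physical=[h,B,A,D,g,F], logical=[D,g,F,h,B,A]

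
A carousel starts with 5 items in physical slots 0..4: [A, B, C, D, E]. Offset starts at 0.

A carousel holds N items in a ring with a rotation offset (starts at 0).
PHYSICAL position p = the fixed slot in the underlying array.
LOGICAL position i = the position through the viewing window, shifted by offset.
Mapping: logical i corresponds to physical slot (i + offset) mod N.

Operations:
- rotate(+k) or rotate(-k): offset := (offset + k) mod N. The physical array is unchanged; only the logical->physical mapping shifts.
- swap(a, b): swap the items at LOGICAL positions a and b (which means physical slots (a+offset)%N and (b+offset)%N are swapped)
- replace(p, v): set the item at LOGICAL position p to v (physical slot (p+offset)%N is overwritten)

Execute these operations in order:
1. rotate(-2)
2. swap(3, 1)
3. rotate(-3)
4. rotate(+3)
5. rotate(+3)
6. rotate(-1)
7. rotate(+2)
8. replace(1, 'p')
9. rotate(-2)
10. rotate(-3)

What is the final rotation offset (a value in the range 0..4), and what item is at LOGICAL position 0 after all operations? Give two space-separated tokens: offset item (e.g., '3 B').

Answer: 2 C

Derivation:
After op 1 (rotate(-2)): offset=3, physical=[A,B,C,D,E], logical=[D,E,A,B,C]
After op 2 (swap(3, 1)): offset=3, physical=[A,E,C,D,B], logical=[D,B,A,E,C]
After op 3 (rotate(-3)): offset=0, physical=[A,E,C,D,B], logical=[A,E,C,D,B]
After op 4 (rotate(+3)): offset=3, physical=[A,E,C,D,B], logical=[D,B,A,E,C]
After op 5 (rotate(+3)): offset=1, physical=[A,E,C,D,B], logical=[E,C,D,B,A]
After op 6 (rotate(-1)): offset=0, physical=[A,E,C,D,B], logical=[A,E,C,D,B]
After op 7 (rotate(+2)): offset=2, physical=[A,E,C,D,B], logical=[C,D,B,A,E]
After op 8 (replace(1, 'p')): offset=2, physical=[A,E,C,p,B], logical=[C,p,B,A,E]
After op 9 (rotate(-2)): offset=0, physical=[A,E,C,p,B], logical=[A,E,C,p,B]
After op 10 (rotate(-3)): offset=2, physical=[A,E,C,p,B], logical=[C,p,B,A,E]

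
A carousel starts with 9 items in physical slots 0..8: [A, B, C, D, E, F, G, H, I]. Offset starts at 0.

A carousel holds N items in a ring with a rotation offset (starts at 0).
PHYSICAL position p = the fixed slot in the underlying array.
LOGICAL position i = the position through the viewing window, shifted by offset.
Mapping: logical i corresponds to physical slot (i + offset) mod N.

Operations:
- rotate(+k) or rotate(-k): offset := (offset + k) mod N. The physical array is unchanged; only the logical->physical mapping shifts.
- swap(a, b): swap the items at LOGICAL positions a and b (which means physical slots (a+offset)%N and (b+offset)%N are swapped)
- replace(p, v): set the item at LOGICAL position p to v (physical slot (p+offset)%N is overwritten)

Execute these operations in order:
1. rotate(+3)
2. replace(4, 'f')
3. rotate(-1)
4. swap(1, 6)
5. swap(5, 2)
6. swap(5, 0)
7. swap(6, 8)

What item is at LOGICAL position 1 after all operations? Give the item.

Answer: I

Derivation:
After op 1 (rotate(+3)): offset=3, physical=[A,B,C,D,E,F,G,H,I], logical=[D,E,F,G,H,I,A,B,C]
After op 2 (replace(4, 'f')): offset=3, physical=[A,B,C,D,E,F,G,f,I], logical=[D,E,F,G,f,I,A,B,C]
After op 3 (rotate(-1)): offset=2, physical=[A,B,C,D,E,F,G,f,I], logical=[C,D,E,F,G,f,I,A,B]
After op 4 (swap(1, 6)): offset=2, physical=[A,B,C,I,E,F,G,f,D], logical=[C,I,E,F,G,f,D,A,B]
After op 5 (swap(5, 2)): offset=2, physical=[A,B,C,I,f,F,G,E,D], logical=[C,I,f,F,G,E,D,A,B]
After op 6 (swap(5, 0)): offset=2, physical=[A,B,E,I,f,F,G,C,D], logical=[E,I,f,F,G,C,D,A,B]
After op 7 (swap(6, 8)): offset=2, physical=[A,D,E,I,f,F,G,C,B], logical=[E,I,f,F,G,C,B,A,D]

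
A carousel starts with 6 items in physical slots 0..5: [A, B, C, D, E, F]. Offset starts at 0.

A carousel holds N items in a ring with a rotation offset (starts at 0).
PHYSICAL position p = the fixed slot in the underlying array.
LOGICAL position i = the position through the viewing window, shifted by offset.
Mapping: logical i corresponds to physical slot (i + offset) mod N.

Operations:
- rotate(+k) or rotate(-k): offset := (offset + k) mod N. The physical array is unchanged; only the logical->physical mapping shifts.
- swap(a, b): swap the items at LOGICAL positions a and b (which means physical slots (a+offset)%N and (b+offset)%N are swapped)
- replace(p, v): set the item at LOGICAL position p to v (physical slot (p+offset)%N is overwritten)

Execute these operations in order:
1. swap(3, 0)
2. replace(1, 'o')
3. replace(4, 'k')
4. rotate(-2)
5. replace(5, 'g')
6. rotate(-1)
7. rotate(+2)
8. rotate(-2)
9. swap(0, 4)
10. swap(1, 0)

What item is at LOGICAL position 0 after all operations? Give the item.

After op 1 (swap(3, 0)): offset=0, physical=[D,B,C,A,E,F], logical=[D,B,C,A,E,F]
After op 2 (replace(1, 'o')): offset=0, physical=[D,o,C,A,E,F], logical=[D,o,C,A,E,F]
After op 3 (replace(4, 'k')): offset=0, physical=[D,o,C,A,k,F], logical=[D,o,C,A,k,F]
After op 4 (rotate(-2)): offset=4, physical=[D,o,C,A,k,F], logical=[k,F,D,o,C,A]
After op 5 (replace(5, 'g')): offset=4, physical=[D,o,C,g,k,F], logical=[k,F,D,o,C,g]
After op 6 (rotate(-1)): offset=3, physical=[D,o,C,g,k,F], logical=[g,k,F,D,o,C]
After op 7 (rotate(+2)): offset=5, physical=[D,o,C,g,k,F], logical=[F,D,o,C,g,k]
After op 8 (rotate(-2)): offset=3, physical=[D,o,C,g,k,F], logical=[g,k,F,D,o,C]
After op 9 (swap(0, 4)): offset=3, physical=[D,g,C,o,k,F], logical=[o,k,F,D,g,C]
After op 10 (swap(1, 0)): offset=3, physical=[D,g,C,k,o,F], logical=[k,o,F,D,g,C]

Answer: k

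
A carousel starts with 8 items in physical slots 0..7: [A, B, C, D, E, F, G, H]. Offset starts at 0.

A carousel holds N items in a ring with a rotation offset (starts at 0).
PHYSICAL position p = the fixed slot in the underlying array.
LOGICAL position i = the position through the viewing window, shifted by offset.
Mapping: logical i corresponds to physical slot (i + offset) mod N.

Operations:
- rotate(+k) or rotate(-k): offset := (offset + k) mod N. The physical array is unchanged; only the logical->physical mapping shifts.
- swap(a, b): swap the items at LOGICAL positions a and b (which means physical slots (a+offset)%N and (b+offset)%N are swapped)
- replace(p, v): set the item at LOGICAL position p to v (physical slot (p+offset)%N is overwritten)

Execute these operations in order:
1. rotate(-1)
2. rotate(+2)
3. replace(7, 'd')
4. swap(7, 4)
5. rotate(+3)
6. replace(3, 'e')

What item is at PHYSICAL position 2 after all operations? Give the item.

Answer: C

Derivation:
After op 1 (rotate(-1)): offset=7, physical=[A,B,C,D,E,F,G,H], logical=[H,A,B,C,D,E,F,G]
After op 2 (rotate(+2)): offset=1, physical=[A,B,C,D,E,F,G,H], logical=[B,C,D,E,F,G,H,A]
After op 3 (replace(7, 'd')): offset=1, physical=[d,B,C,D,E,F,G,H], logical=[B,C,D,E,F,G,H,d]
After op 4 (swap(7, 4)): offset=1, physical=[F,B,C,D,E,d,G,H], logical=[B,C,D,E,d,G,H,F]
After op 5 (rotate(+3)): offset=4, physical=[F,B,C,D,E,d,G,H], logical=[E,d,G,H,F,B,C,D]
After op 6 (replace(3, 'e')): offset=4, physical=[F,B,C,D,E,d,G,e], logical=[E,d,G,e,F,B,C,D]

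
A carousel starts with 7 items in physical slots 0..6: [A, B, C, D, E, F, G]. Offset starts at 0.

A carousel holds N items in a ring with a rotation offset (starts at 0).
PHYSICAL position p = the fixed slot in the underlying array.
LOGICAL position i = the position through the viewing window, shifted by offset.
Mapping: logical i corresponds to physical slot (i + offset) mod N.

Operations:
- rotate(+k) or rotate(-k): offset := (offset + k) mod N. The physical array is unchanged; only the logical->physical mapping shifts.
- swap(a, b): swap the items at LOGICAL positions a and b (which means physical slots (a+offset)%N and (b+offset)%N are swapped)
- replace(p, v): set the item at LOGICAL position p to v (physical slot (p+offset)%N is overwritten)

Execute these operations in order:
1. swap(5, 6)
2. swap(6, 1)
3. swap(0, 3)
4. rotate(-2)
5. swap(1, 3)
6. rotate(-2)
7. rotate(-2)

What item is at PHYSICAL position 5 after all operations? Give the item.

Answer: G

Derivation:
After op 1 (swap(5, 6)): offset=0, physical=[A,B,C,D,E,G,F], logical=[A,B,C,D,E,G,F]
After op 2 (swap(6, 1)): offset=0, physical=[A,F,C,D,E,G,B], logical=[A,F,C,D,E,G,B]
After op 3 (swap(0, 3)): offset=0, physical=[D,F,C,A,E,G,B], logical=[D,F,C,A,E,G,B]
After op 4 (rotate(-2)): offset=5, physical=[D,F,C,A,E,G,B], logical=[G,B,D,F,C,A,E]
After op 5 (swap(1, 3)): offset=5, physical=[D,B,C,A,E,G,F], logical=[G,F,D,B,C,A,E]
After op 6 (rotate(-2)): offset=3, physical=[D,B,C,A,E,G,F], logical=[A,E,G,F,D,B,C]
After op 7 (rotate(-2)): offset=1, physical=[D,B,C,A,E,G,F], logical=[B,C,A,E,G,F,D]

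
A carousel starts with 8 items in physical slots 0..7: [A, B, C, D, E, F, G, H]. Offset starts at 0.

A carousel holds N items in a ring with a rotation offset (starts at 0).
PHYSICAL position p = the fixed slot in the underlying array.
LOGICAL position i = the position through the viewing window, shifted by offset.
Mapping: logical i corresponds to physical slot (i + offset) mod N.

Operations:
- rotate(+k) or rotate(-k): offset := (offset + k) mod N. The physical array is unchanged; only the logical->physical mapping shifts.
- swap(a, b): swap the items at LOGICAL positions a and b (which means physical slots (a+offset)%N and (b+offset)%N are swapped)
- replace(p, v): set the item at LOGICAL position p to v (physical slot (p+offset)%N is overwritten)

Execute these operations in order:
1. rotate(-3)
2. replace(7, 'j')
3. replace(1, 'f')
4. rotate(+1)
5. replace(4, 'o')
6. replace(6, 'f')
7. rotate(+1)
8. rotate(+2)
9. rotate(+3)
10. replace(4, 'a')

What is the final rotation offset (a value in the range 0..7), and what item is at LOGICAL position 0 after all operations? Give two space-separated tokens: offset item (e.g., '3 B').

After op 1 (rotate(-3)): offset=5, physical=[A,B,C,D,E,F,G,H], logical=[F,G,H,A,B,C,D,E]
After op 2 (replace(7, 'j')): offset=5, physical=[A,B,C,D,j,F,G,H], logical=[F,G,H,A,B,C,D,j]
After op 3 (replace(1, 'f')): offset=5, physical=[A,B,C,D,j,F,f,H], logical=[F,f,H,A,B,C,D,j]
After op 4 (rotate(+1)): offset=6, physical=[A,B,C,D,j,F,f,H], logical=[f,H,A,B,C,D,j,F]
After op 5 (replace(4, 'o')): offset=6, physical=[A,B,o,D,j,F,f,H], logical=[f,H,A,B,o,D,j,F]
After op 6 (replace(6, 'f')): offset=6, physical=[A,B,o,D,f,F,f,H], logical=[f,H,A,B,o,D,f,F]
After op 7 (rotate(+1)): offset=7, physical=[A,B,o,D,f,F,f,H], logical=[H,A,B,o,D,f,F,f]
After op 8 (rotate(+2)): offset=1, physical=[A,B,o,D,f,F,f,H], logical=[B,o,D,f,F,f,H,A]
After op 9 (rotate(+3)): offset=4, physical=[A,B,o,D,f,F,f,H], logical=[f,F,f,H,A,B,o,D]
After op 10 (replace(4, 'a')): offset=4, physical=[a,B,o,D,f,F,f,H], logical=[f,F,f,H,a,B,o,D]

Answer: 4 f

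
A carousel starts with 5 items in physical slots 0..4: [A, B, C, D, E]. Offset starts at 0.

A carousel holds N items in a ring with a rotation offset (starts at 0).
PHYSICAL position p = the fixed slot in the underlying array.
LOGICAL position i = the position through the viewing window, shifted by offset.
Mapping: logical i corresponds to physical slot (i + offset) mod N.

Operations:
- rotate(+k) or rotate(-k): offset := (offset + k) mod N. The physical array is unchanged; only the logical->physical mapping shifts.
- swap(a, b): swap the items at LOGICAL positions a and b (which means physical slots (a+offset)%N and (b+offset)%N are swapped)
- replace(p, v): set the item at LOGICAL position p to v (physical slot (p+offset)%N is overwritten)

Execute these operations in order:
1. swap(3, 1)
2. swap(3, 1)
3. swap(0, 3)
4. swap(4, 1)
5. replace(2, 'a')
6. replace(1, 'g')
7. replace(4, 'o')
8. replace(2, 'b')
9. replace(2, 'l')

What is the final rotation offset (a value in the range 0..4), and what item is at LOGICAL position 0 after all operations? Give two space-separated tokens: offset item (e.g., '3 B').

Answer: 0 D

Derivation:
After op 1 (swap(3, 1)): offset=0, physical=[A,D,C,B,E], logical=[A,D,C,B,E]
After op 2 (swap(3, 1)): offset=0, physical=[A,B,C,D,E], logical=[A,B,C,D,E]
After op 3 (swap(0, 3)): offset=0, physical=[D,B,C,A,E], logical=[D,B,C,A,E]
After op 4 (swap(4, 1)): offset=0, physical=[D,E,C,A,B], logical=[D,E,C,A,B]
After op 5 (replace(2, 'a')): offset=0, physical=[D,E,a,A,B], logical=[D,E,a,A,B]
After op 6 (replace(1, 'g')): offset=0, physical=[D,g,a,A,B], logical=[D,g,a,A,B]
After op 7 (replace(4, 'o')): offset=0, physical=[D,g,a,A,o], logical=[D,g,a,A,o]
After op 8 (replace(2, 'b')): offset=0, physical=[D,g,b,A,o], logical=[D,g,b,A,o]
After op 9 (replace(2, 'l')): offset=0, physical=[D,g,l,A,o], logical=[D,g,l,A,o]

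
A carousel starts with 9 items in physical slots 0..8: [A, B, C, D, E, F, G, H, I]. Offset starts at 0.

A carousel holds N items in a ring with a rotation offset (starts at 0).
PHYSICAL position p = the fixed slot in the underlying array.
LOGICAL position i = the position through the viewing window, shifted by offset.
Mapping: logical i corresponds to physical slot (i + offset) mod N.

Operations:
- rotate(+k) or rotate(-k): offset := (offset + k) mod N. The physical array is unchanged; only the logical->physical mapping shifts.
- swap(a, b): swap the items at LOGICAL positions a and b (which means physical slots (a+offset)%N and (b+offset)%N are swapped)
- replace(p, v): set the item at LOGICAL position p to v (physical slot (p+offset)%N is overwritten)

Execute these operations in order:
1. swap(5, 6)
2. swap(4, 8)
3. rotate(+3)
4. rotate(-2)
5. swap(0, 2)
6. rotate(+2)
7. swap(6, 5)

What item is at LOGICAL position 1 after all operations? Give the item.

Answer: I

Derivation:
After op 1 (swap(5, 6)): offset=0, physical=[A,B,C,D,E,G,F,H,I], logical=[A,B,C,D,E,G,F,H,I]
After op 2 (swap(4, 8)): offset=0, physical=[A,B,C,D,I,G,F,H,E], logical=[A,B,C,D,I,G,F,H,E]
After op 3 (rotate(+3)): offset=3, physical=[A,B,C,D,I,G,F,H,E], logical=[D,I,G,F,H,E,A,B,C]
After op 4 (rotate(-2)): offset=1, physical=[A,B,C,D,I,G,F,H,E], logical=[B,C,D,I,G,F,H,E,A]
After op 5 (swap(0, 2)): offset=1, physical=[A,D,C,B,I,G,F,H,E], logical=[D,C,B,I,G,F,H,E,A]
After op 6 (rotate(+2)): offset=3, physical=[A,D,C,B,I,G,F,H,E], logical=[B,I,G,F,H,E,A,D,C]
After op 7 (swap(6, 5)): offset=3, physical=[E,D,C,B,I,G,F,H,A], logical=[B,I,G,F,H,A,E,D,C]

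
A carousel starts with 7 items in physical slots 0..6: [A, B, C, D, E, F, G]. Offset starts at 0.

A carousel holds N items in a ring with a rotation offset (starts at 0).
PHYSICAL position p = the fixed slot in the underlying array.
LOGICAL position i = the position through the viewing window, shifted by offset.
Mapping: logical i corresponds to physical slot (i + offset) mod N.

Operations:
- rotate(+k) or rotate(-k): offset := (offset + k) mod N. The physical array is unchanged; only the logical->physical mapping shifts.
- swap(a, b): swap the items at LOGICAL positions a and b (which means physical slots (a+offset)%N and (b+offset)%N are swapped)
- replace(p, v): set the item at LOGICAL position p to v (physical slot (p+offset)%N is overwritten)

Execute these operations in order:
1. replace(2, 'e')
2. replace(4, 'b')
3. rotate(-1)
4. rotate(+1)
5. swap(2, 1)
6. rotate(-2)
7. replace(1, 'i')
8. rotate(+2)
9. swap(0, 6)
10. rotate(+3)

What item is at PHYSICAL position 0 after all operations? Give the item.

Answer: i

Derivation:
After op 1 (replace(2, 'e')): offset=0, physical=[A,B,e,D,E,F,G], logical=[A,B,e,D,E,F,G]
After op 2 (replace(4, 'b')): offset=0, physical=[A,B,e,D,b,F,G], logical=[A,B,e,D,b,F,G]
After op 3 (rotate(-1)): offset=6, physical=[A,B,e,D,b,F,G], logical=[G,A,B,e,D,b,F]
After op 4 (rotate(+1)): offset=0, physical=[A,B,e,D,b,F,G], logical=[A,B,e,D,b,F,G]
After op 5 (swap(2, 1)): offset=0, physical=[A,e,B,D,b,F,G], logical=[A,e,B,D,b,F,G]
After op 6 (rotate(-2)): offset=5, physical=[A,e,B,D,b,F,G], logical=[F,G,A,e,B,D,b]
After op 7 (replace(1, 'i')): offset=5, physical=[A,e,B,D,b,F,i], logical=[F,i,A,e,B,D,b]
After op 8 (rotate(+2)): offset=0, physical=[A,e,B,D,b,F,i], logical=[A,e,B,D,b,F,i]
After op 9 (swap(0, 6)): offset=0, physical=[i,e,B,D,b,F,A], logical=[i,e,B,D,b,F,A]
After op 10 (rotate(+3)): offset=3, physical=[i,e,B,D,b,F,A], logical=[D,b,F,A,i,e,B]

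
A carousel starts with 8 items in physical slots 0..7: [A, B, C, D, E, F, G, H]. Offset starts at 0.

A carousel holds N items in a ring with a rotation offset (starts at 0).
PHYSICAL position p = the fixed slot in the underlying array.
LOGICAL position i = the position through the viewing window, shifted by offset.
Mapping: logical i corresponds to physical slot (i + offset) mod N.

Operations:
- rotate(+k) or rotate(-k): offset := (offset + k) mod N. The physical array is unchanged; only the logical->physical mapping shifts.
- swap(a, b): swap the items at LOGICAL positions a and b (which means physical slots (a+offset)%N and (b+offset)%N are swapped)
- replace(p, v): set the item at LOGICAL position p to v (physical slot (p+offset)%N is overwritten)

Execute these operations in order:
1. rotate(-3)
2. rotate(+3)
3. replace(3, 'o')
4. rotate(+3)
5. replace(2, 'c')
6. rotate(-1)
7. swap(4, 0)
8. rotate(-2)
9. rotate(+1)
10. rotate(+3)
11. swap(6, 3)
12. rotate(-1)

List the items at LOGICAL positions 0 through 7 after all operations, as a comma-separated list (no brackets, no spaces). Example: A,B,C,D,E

After op 1 (rotate(-3)): offset=5, physical=[A,B,C,D,E,F,G,H], logical=[F,G,H,A,B,C,D,E]
After op 2 (rotate(+3)): offset=0, physical=[A,B,C,D,E,F,G,H], logical=[A,B,C,D,E,F,G,H]
After op 3 (replace(3, 'o')): offset=0, physical=[A,B,C,o,E,F,G,H], logical=[A,B,C,o,E,F,G,H]
After op 4 (rotate(+3)): offset=3, physical=[A,B,C,o,E,F,G,H], logical=[o,E,F,G,H,A,B,C]
After op 5 (replace(2, 'c')): offset=3, physical=[A,B,C,o,E,c,G,H], logical=[o,E,c,G,H,A,B,C]
After op 6 (rotate(-1)): offset=2, physical=[A,B,C,o,E,c,G,H], logical=[C,o,E,c,G,H,A,B]
After op 7 (swap(4, 0)): offset=2, physical=[A,B,G,o,E,c,C,H], logical=[G,o,E,c,C,H,A,B]
After op 8 (rotate(-2)): offset=0, physical=[A,B,G,o,E,c,C,H], logical=[A,B,G,o,E,c,C,H]
After op 9 (rotate(+1)): offset=1, physical=[A,B,G,o,E,c,C,H], logical=[B,G,o,E,c,C,H,A]
After op 10 (rotate(+3)): offset=4, physical=[A,B,G,o,E,c,C,H], logical=[E,c,C,H,A,B,G,o]
After op 11 (swap(6, 3)): offset=4, physical=[A,B,H,o,E,c,C,G], logical=[E,c,C,G,A,B,H,o]
After op 12 (rotate(-1)): offset=3, physical=[A,B,H,o,E,c,C,G], logical=[o,E,c,C,G,A,B,H]

Answer: o,E,c,C,G,A,B,H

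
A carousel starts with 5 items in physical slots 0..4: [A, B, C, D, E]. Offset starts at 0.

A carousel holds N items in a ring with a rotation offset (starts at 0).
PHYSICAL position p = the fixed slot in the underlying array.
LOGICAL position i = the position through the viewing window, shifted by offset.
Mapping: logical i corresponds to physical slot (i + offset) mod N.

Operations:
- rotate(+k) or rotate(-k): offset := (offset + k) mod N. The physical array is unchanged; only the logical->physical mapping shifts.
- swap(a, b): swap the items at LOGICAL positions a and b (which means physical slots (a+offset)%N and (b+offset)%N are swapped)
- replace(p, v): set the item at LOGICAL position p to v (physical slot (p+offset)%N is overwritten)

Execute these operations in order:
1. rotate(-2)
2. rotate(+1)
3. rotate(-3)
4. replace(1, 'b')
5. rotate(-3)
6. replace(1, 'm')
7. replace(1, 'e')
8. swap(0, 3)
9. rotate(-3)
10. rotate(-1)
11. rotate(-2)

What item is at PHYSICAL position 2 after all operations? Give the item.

After op 1 (rotate(-2)): offset=3, physical=[A,B,C,D,E], logical=[D,E,A,B,C]
After op 2 (rotate(+1)): offset=4, physical=[A,B,C,D,E], logical=[E,A,B,C,D]
After op 3 (rotate(-3)): offset=1, physical=[A,B,C,D,E], logical=[B,C,D,E,A]
After op 4 (replace(1, 'b')): offset=1, physical=[A,B,b,D,E], logical=[B,b,D,E,A]
After op 5 (rotate(-3)): offset=3, physical=[A,B,b,D,E], logical=[D,E,A,B,b]
After op 6 (replace(1, 'm')): offset=3, physical=[A,B,b,D,m], logical=[D,m,A,B,b]
After op 7 (replace(1, 'e')): offset=3, physical=[A,B,b,D,e], logical=[D,e,A,B,b]
After op 8 (swap(0, 3)): offset=3, physical=[A,D,b,B,e], logical=[B,e,A,D,b]
After op 9 (rotate(-3)): offset=0, physical=[A,D,b,B,e], logical=[A,D,b,B,e]
After op 10 (rotate(-1)): offset=4, physical=[A,D,b,B,e], logical=[e,A,D,b,B]
After op 11 (rotate(-2)): offset=2, physical=[A,D,b,B,e], logical=[b,B,e,A,D]

Answer: b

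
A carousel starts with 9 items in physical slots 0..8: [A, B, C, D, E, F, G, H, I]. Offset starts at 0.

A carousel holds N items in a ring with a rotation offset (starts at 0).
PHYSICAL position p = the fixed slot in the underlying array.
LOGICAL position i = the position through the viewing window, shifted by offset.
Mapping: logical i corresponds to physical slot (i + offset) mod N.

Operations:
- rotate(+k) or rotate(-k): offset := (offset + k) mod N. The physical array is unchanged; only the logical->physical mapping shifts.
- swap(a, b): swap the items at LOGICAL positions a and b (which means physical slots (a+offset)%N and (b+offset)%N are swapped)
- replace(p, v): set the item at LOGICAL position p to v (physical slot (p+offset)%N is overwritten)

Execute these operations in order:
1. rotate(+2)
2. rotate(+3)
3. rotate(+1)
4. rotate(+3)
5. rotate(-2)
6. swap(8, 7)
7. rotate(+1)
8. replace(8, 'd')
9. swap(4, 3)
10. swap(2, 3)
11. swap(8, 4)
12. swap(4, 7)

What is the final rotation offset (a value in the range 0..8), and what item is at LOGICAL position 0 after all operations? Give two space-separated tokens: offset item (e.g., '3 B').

Answer: 8 I

Derivation:
After op 1 (rotate(+2)): offset=2, physical=[A,B,C,D,E,F,G,H,I], logical=[C,D,E,F,G,H,I,A,B]
After op 2 (rotate(+3)): offset=5, physical=[A,B,C,D,E,F,G,H,I], logical=[F,G,H,I,A,B,C,D,E]
After op 3 (rotate(+1)): offset=6, physical=[A,B,C,D,E,F,G,H,I], logical=[G,H,I,A,B,C,D,E,F]
After op 4 (rotate(+3)): offset=0, physical=[A,B,C,D,E,F,G,H,I], logical=[A,B,C,D,E,F,G,H,I]
After op 5 (rotate(-2)): offset=7, physical=[A,B,C,D,E,F,G,H,I], logical=[H,I,A,B,C,D,E,F,G]
After op 6 (swap(8, 7)): offset=7, physical=[A,B,C,D,E,G,F,H,I], logical=[H,I,A,B,C,D,E,G,F]
After op 7 (rotate(+1)): offset=8, physical=[A,B,C,D,E,G,F,H,I], logical=[I,A,B,C,D,E,G,F,H]
After op 8 (replace(8, 'd')): offset=8, physical=[A,B,C,D,E,G,F,d,I], logical=[I,A,B,C,D,E,G,F,d]
After op 9 (swap(4, 3)): offset=8, physical=[A,B,D,C,E,G,F,d,I], logical=[I,A,B,D,C,E,G,F,d]
After op 10 (swap(2, 3)): offset=8, physical=[A,D,B,C,E,G,F,d,I], logical=[I,A,D,B,C,E,G,F,d]
After op 11 (swap(8, 4)): offset=8, physical=[A,D,B,d,E,G,F,C,I], logical=[I,A,D,B,d,E,G,F,C]
After op 12 (swap(4, 7)): offset=8, physical=[A,D,B,F,E,G,d,C,I], logical=[I,A,D,B,F,E,G,d,C]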